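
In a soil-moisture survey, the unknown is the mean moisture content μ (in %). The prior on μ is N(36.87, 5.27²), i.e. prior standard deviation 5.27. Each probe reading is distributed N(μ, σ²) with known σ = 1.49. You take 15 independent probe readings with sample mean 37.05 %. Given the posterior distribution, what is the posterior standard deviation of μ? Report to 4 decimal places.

For Normal data with known variance σ², a Normal(μ₀, σ₀²) prior on μ is conjugate. Posterior precision = 1/σ₀² + n/σ²; posterior mean is the precision-weighted average of μ₀ and x̄.
σ₀² = 5.27² = 27.7729, σ² = 1.49² = 2.2201; σ² + n·σ₀² = 2.2201 + 15·27.7729 = 418.8136.
Posterior precision = 1/σ₀² + n/σ² = 1/27.7729 + 15/2.2201 = (σ² + n·σ₀²)/(σ₀²σ²) = 418.8136/(27.7729·2.2201); posterior variance σₙ² = σ₀²σ²/(σ² + n·σ₀²) = 27.7729·2.2201/418.8136 = 0.147222.
Posterior SD = √σₙ² = √(27.7729·2.2201/418.8136) = 0.3837.

0.3837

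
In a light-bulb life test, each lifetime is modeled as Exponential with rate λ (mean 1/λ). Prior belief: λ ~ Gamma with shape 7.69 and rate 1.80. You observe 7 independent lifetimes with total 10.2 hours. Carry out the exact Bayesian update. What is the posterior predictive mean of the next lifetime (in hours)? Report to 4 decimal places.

With a Gamma(shape α, rate β) prior on the exponential rate λ, the posterior after n observations with total T = Σxᵢ is Gamma(α+n, β+T).
Posterior: Gamma(7.69+7, 1.80+10.2) = Gamma(14.69, 12.00).
The predictive distribution for the next observation is Lomax; its mean is β/(α−1) = 12.00/13.69 = 0.8766.

0.8766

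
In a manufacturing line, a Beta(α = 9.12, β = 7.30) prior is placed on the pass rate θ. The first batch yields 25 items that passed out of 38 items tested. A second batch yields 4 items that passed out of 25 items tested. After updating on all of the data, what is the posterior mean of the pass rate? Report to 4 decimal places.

0.4800

The Beta prior is conjugate to a Binomial/Bernoulli likelihood; the update adds successes to α and failures to β.
After batch 1: Beta(9.12+25, 7.30+13) = Beta(34.12, 20.30).
After batch 2: Beta(34.12+4, 20.30+21) = Beta(38.12, 41.30).
Posterior mean = α/(α+β) = 38.12/79.42 = 0.4800.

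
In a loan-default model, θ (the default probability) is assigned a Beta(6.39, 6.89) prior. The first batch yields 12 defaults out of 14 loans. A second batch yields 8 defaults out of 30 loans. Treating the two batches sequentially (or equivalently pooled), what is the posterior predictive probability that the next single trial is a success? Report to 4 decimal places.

0.4607

The Beta prior is conjugate to a Binomial/Bernoulli likelihood; the update adds successes to α and failures to β.
After batch 1: Beta(6.39+12, 6.89+2) = Beta(18.39, 8.89).
After batch 2: Beta(18.39+8, 8.89+22) = Beta(26.39, 30.89).
For a single future Bernoulli trial, P(success | data) = α/(α+β) = 0.4607.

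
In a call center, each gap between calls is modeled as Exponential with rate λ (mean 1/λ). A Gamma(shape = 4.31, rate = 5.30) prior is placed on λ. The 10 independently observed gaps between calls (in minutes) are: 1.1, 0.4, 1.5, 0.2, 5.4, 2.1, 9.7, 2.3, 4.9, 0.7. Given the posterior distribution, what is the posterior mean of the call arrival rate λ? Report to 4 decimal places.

With a Gamma(shape α, rate β) prior on the exponential rate λ, the posterior after n observations with total T = Σxᵢ is Gamma(α+n, β+T).
Sum of observations T = 28.3 minutes; n = 10.
Posterior: Gamma(4.31+10, 5.30+28.3) = Gamma(14.31, 33.60).
Posterior mean of λ = α/β = 14.31/33.60 = 0.4259.

0.4259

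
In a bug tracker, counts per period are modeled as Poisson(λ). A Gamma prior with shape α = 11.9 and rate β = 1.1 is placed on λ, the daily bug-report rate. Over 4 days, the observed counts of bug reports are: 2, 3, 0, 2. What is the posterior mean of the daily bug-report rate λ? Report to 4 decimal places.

3.7059

With a Gamma(shape α, rate β) prior, the Poisson likelihood is conjugate: the posterior is Gamma(α + ΣXᵢ, β + n).
Sum of counts S = 7 over n = 4 days.
Posterior: Gamma(α+S, β+n) = Gamma(11.9+7, 1.1+4) = Gamma(18.9, 5.1).
Posterior mean = α/β = 18.9/5.1 = 3.7059.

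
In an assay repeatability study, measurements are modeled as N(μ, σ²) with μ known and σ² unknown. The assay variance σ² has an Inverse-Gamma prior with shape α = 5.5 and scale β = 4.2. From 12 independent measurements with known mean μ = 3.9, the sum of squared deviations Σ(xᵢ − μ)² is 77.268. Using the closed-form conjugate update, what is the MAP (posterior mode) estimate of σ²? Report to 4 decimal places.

With known mean μ and an Inverse-Gamma(α, β) prior on σ², the Normal likelihood is conjugate: posterior is Inv-Gamma(α + n/2, β + Σ(xᵢ−μ)²/2).
Posterior: Inv-Gamma(5.5 + 12/2, 4.2 + 77.268/2) = Inv-Gamma(11.50, 42.8340).
Mode = β/(α+1) = 42.8340/12.50 = 3.4267.

3.4267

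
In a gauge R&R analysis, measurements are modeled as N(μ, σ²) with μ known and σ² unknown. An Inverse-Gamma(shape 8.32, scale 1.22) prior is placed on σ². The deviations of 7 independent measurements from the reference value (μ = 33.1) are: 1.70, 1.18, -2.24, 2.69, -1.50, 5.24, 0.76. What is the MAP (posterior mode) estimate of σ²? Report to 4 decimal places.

1.9213

With known mean μ and an Inverse-Gamma(α, β) prior on σ², the Normal likelihood is conjugate: posterior is Inv-Gamma(α + n/2, β + Σ(xᵢ−μ)²/2).
Σ(xᵢ−μ)² = (1.70)² + (1.18)² + (-2.24)² + (2.69)² + (-1.50)² + (5.24)² + (0.76)² = 46.8213.
Posterior: Inv-Gamma(8.32 + 7/2, 1.22 + 46.8213/2) = Inv-Gamma(11.82, 24.63065).
Mode = β/(α+1) = 24.63065/12.82 = 1.9213.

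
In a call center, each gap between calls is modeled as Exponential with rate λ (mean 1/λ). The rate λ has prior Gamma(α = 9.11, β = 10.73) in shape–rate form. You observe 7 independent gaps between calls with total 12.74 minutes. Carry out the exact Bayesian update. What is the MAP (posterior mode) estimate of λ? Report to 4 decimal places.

With a Gamma(shape α, rate β) prior on the exponential rate λ, the posterior after n observations with total T = Σxᵢ is Gamma(α+n, β+T).
Posterior: Gamma(9.11+7, 10.73+12.74) = Gamma(16.11, 23.47).
Mode = (α−1)/β = 0.6438.

0.6438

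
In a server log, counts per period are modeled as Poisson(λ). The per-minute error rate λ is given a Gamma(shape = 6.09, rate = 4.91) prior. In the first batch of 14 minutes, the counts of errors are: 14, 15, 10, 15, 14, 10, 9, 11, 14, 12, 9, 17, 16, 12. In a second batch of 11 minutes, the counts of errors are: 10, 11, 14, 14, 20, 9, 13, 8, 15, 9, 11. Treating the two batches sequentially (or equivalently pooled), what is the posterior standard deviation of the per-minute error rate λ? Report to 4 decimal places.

0.5963

With a Gamma(shape α, rate β) prior, the Poisson likelihood is conjugate: the posterior is Gamma(α + ΣXᵢ, β + n).
Batch 1: sum of counts S = 178 over n = 14 minutes.
After batch 1: Gamma(α+S, β+n) = Gamma(6.09+178, 4.91+14) = Gamma(184.09, 18.91).
Batch 2: sum of counts S = 134 over n = 11 minutes.
After batch 2: Gamma(α+S, β+n) = Gamma(184.09+134, 18.91+11) = Gamma(318.09, 29.91).
SD = √α/β = √318.09/29.91 = 0.5963.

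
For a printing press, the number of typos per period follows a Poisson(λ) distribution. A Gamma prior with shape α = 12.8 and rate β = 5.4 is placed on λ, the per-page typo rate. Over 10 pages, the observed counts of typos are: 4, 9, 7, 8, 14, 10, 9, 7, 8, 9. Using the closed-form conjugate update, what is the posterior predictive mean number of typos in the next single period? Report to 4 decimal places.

6.3506

With a Gamma(shape α, rate β) prior, the Poisson likelihood is conjugate: the posterior is Gamma(α + ΣXᵢ, β + n).
Sum of counts S = 85 over n = 10 pages.
Posterior: Gamma(α+S, β+n) = Gamma(12.8+85, 5.4+10) = Gamma(97.8, 15.4).
The predictive distribution for one future period is NegBinom with mean α/β = 6.3506.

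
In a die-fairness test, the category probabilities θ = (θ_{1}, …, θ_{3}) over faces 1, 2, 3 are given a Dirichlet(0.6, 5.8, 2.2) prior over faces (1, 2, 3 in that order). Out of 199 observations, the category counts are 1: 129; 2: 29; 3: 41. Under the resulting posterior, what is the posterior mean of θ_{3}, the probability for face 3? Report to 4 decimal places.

0.2081

The Dirichlet prior is conjugate to the Multinomial likelihood: each posterior αⱼ = prior αⱼ + observed count nⱼ.
Posterior concentration: (129.6, 34.8, 43.2), total = 207.6.
E[θ_{3}|data] = α_{3}/Σα = 43.2/207.6 = 0.2081.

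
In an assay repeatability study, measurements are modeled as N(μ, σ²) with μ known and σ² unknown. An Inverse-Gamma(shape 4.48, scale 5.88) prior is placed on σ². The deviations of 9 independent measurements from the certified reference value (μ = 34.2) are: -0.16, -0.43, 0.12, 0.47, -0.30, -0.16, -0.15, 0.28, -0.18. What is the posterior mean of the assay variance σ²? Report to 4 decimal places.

0.7804

With known mean μ and an Inverse-Gamma(α, β) prior on σ², the Normal likelihood is conjugate: posterior is Inv-Gamma(α + n/2, β + Σ(xᵢ−μ)²/2).
Σ(xᵢ−μ)² = (-0.16)² + (-0.43)² + (0.12)² + (0.47)² + (-0.30)² + (-0.16)² + (-0.15)² + (0.28)² + (-0.18)² = 0.6947.
Posterior: Inv-Gamma(4.48 + 9/2, 5.88 + 0.6947/2) = Inv-Gamma(8.98, 6.22735).
E[σ²|data] = β/(α−1) = 6.22735/7.98 = 0.7804.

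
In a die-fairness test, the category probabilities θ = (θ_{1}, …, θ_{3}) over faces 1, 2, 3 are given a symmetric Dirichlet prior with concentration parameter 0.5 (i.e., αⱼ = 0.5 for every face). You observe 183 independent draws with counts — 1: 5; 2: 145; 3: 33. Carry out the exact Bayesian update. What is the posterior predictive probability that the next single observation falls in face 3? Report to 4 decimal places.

0.1816

The Dirichlet prior is conjugate to the Multinomial likelihood: each posterior αⱼ = prior αⱼ + observed count nⱼ.
Posterior concentration: (5.5, 145.5, 33.5), total = 184.5.
P(next = 3 | data) = α_{3}/Σα = 0.1816.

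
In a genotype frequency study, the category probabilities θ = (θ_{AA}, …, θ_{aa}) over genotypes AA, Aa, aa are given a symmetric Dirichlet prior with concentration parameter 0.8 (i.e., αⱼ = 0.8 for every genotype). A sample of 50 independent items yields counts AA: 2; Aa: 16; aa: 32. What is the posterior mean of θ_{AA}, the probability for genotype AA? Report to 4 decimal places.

0.0534

The Dirichlet prior is conjugate to the Multinomial likelihood: each posterior αⱼ = prior αⱼ + observed count nⱼ.
Posterior concentration: (2.8, 16.8, 32.8), total = 52.4.
E[θ_{AA}|data] = α_{AA}/Σα = 2.8/52.4 = 0.0534.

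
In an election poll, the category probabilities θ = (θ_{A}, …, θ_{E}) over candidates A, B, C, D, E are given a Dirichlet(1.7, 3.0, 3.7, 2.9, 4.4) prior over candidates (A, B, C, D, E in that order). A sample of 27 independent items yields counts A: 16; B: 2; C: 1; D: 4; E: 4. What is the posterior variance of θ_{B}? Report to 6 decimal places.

The Dirichlet prior is conjugate to the Multinomial likelihood: each posterior αⱼ = prior αⱼ + observed count nⱼ.
Posterior concentration: (17.7, 5.0, 4.7, 6.9, 8.4), total = 42.7.
Var[θ_j] = α_j(Σα−α_j)/((Σα)²(Σα+1)) = 5.0·37.7/(42.7²·43.7) = 0.002366.

0.002366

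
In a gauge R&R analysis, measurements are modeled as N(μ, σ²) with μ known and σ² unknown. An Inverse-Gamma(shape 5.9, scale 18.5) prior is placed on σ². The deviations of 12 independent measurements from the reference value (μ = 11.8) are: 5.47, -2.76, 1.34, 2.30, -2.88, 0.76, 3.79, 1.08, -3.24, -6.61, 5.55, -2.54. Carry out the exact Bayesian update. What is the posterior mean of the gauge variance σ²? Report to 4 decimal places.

With known mean μ and an Inverse-Gamma(α, β) prior on σ², the Normal likelihood is conjugate: posterior is Inv-Gamma(α + n/2, β + Σ(xᵢ−μ)²/2).
Σ(xᵢ−μ)² = (5.47)² + (-2.76)² + (1.34)² + (2.30)² + (-2.88)² + (0.76)² + (3.79)² + (1.08)² + (-3.24)² + (-6.61)² + (5.55)² + (-2.54)² = 160.4704.
Posterior: Inv-Gamma(5.9 + 12/2, 18.5 + 160.4704/2) = Inv-Gamma(11.90, 98.73520).
E[σ²|data] = β/(α−1) = 98.73520/10.90 = 9.0583.

9.0583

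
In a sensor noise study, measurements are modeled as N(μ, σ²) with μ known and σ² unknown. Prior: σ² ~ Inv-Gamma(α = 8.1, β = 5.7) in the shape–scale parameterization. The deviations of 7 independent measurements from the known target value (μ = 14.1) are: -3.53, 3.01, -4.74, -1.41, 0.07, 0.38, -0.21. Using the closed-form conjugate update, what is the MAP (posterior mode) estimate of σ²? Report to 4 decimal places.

2.2845

With known mean μ and an Inverse-Gamma(α, β) prior on σ², the Normal likelihood is conjugate: posterior is Inv-Gamma(α + n/2, β + Σ(xᵢ−μ)²/2).
Σ(xᵢ−μ)² = (-3.53)² + (3.01)² + (-4.74)² + (-1.41)² + (0.07)² + (0.38)² + (-0.21)² = 46.1701.
Posterior: Inv-Gamma(8.1 + 7/2, 5.7 + 46.1701/2) = Inv-Gamma(11.60, 28.78505).
Mode = β/(α+1) = 28.78505/12.60 = 2.2845.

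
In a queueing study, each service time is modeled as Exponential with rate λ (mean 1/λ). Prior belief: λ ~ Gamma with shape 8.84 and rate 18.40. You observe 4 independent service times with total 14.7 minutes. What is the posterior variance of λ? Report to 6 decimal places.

0.011719

With a Gamma(shape α, rate β) prior on the exponential rate λ, the posterior after n observations with total T = Σxᵢ is Gamma(α+n, β+T).
Posterior: Gamma(8.84+4, 18.40+14.7) = Gamma(12.84, 33.10).
Var = α/β² = 0.011719.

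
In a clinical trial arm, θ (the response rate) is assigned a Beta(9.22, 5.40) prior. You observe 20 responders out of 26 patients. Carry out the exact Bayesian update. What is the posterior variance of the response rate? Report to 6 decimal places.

The Beta prior is conjugate to a Binomial/Bernoulli likelihood; the update adds successes to α and failures to β.
Posterior: Beta(α+k, β+n−k) = Beta(9.22+20, 5.40+6) = Beta(29.22, 11.40).
Var = αβ/((α+β)²(α+β+1)) = 29.22·11.40/(40.62²·41.62) = 0.004851.

0.004851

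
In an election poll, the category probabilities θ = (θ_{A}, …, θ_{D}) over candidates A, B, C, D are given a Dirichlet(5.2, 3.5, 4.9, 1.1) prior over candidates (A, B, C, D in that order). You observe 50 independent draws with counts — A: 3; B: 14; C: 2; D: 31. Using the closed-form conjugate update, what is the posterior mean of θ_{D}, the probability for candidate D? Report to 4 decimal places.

0.4961

The Dirichlet prior is conjugate to the Multinomial likelihood: each posterior αⱼ = prior αⱼ + observed count nⱼ.
Posterior concentration: (8.2, 17.5, 6.9, 32.1), total = 64.7.
E[θ_{D}|data] = α_{D}/Σα = 32.1/64.7 = 0.4961.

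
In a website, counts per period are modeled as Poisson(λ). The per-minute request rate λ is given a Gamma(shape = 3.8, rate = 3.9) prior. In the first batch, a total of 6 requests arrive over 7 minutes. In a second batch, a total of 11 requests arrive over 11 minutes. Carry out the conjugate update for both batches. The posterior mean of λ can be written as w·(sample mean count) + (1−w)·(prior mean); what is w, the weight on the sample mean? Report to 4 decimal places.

0.8219

With a Gamma(shape α, rate β) prior, the Poisson likelihood is conjugate: the posterior is Gamma(α + ΣXᵢ, β + n).
Total number of minutes: n = 7 + 11 = 18.
Posterior mean = (α₀+S)/(β₀+n) = [n/(β₀+n)]·(S/n) + [β₀/(β₀+n)]·(α₀/β₀), so only n and β₀ enter the weight.
Weight on data w = n/(β₀+n) = 18/(3.9+18) = 18/21.9 = 0.8219.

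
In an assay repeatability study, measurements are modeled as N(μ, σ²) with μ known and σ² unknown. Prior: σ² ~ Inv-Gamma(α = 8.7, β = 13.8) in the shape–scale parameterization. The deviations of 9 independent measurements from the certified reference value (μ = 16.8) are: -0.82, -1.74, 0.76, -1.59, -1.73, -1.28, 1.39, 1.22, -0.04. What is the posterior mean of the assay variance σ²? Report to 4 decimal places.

1.7401

With known mean μ and an Inverse-Gamma(α, β) prior on σ², the Normal likelihood is conjugate: posterior is Inv-Gamma(α + n/2, β + Σ(xᵢ−μ)²/2).
Σ(xᵢ−μ)² = (-0.82)² + (-1.74)² + (0.76)² + (-1.59)² + (-1.73)² + (-1.28)² + (1.39)² + (1.22)² + (-0.04)² = 14.8591.
Posterior: Inv-Gamma(8.7 + 9/2, 13.8 + 14.8591/2) = Inv-Gamma(13.20, 21.22955).
E[σ²|data] = β/(α−1) = 21.22955/12.20 = 1.7401.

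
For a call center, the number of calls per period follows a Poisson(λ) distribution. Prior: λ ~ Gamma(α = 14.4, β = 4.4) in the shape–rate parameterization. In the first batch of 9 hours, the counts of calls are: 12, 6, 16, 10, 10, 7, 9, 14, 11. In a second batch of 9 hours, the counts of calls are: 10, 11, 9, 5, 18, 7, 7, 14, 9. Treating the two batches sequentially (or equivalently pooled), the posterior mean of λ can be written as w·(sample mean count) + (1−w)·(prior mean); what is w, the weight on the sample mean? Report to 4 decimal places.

With a Gamma(shape α, rate β) prior, the Poisson likelihood is conjugate: the posterior is Gamma(α + ΣXᵢ, β + n).
Total number of hours: n = 9 + 9 = 18.
Posterior mean = (α₀+S)/(β₀+n) = [n/(β₀+n)]·(S/n) + [β₀/(β₀+n)]·(α₀/β₀), so only n and β₀ enter the weight.
Weight on data w = n/(β₀+n) = 18/(4.4+18) = 18/22.4 = 0.8036.

0.8036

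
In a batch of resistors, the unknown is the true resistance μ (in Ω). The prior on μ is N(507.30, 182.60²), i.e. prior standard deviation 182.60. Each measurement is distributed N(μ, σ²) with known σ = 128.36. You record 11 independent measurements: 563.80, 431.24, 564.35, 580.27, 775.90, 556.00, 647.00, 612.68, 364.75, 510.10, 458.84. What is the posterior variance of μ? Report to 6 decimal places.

1433.450156

For Normal data with known variance σ², a Normal(μ₀, σ₀²) prior on μ is conjugate. Posterior precision = 1/σ₀² + n/σ²; posterior mean is the precision-weighted average of μ₀ and x̄.
σ₀² = 182.60² = 33342.76, σ² = 128.36² = 16476.2896; σ² + n·σ₀² = 16476.2896 + 11·33342.76 = 383246.6496.
Posterior precision = 1/σ₀² + n/σ² = 1/33342.76 + 11/16476.2896 = (σ² + n·σ₀²)/(σ₀²σ²) = 383246.6496/(33342.76·16476.2896); posterior variance σₙ² = σ₀²σ²/(σ² + n·σ₀²) = 33342.76·16476.2896/383246.6496 = 1433.450156.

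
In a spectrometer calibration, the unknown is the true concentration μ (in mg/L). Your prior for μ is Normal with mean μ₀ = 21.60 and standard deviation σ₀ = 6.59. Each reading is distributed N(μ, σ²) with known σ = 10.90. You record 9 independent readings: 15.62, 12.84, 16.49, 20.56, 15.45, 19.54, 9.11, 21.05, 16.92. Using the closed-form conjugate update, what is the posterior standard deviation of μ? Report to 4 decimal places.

For Normal data with known variance σ², a Normal(μ₀, σ₀²) prior on μ is conjugate. Posterior precision = 1/σ₀² + n/σ²; posterior mean is the precision-weighted average of μ₀ and x̄.
σ₀² = 6.59² = 43.4281, σ² = 10.90² = 118.81; σ² + n·σ₀² = 118.81 + 9·43.4281 = 509.6629.
Posterior precision = 1/σ₀² + n/σ² = 1/43.4281 + 9/118.81 = (σ² + n·σ₀²)/(σ₀²σ²) = 509.6629/(43.4281·118.81); posterior variance σₙ² = σ₀²σ²/(σ² + n·σ₀²) = 43.4281·118.81/509.6629 = 10.123736.
Posterior SD = √σₙ² = √(43.4281·118.81/509.6629) = 3.1818.

3.1818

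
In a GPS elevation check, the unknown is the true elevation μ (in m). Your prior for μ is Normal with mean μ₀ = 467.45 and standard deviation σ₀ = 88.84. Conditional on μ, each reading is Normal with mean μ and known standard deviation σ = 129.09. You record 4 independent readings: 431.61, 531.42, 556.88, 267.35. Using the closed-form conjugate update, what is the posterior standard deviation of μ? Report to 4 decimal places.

For Normal data with known variance σ², a Normal(μ₀, σ₀²) prior on μ is conjugate. Posterior precision = 1/σ₀² + n/σ²; posterior mean is the precision-weighted average of μ₀ and x̄.
σ₀² = 88.84² = 7892.5456, σ² = 129.09² = 16664.2281; σ² + n·σ₀² = 16664.2281 + 4·7892.5456 = 48234.4105.
Posterior precision = 1/σ₀² + n/σ² = 1/7892.5456 + 4/16664.2281 = (σ² + n·σ₀²)/(σ₀²σ²) = 48234.4105/(7892.5456·16664.2281); posterior variance σₙ² = σ₀²σ²/(σ² + n·σ₀²) = 7892.5456·16664.2281/48234.4105 = 2726.750028.
Posterior SD = √σₙ² = √(7892.5456·16664.2281/48234.4105) = 52.2183.

52.2183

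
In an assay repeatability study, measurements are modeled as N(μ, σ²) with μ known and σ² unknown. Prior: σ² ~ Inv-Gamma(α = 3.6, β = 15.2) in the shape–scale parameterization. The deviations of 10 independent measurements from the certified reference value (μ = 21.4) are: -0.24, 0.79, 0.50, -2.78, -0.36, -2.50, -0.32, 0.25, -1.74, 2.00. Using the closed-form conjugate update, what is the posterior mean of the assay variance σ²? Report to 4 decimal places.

With known mean μ and an Inverse-Gamma(α, β) prior on σ², the Normal likelihood is conjugate: posterior is Inv-Gamma(α + n/2, β + Σ(xᵢ−μ)²/2).
Σ(xᵢ−μ)² = (-0.24)² + (0.79)² + (0.50)² + (-2.78)² + (-0.36)² + (-2.50)² + (-0.32)² + (0.25)² + (-1.74)² + (2.00)² = 22.2322.
Posterior: Inv-Gamma(3.6 + 10/2, 15.2 + 22.2322/2) = Inv-Gamma(8.60, 26.31610).
E[σ²|data] = β/(α−1) = 26.31610/7.60 = 3.4626.

3.4626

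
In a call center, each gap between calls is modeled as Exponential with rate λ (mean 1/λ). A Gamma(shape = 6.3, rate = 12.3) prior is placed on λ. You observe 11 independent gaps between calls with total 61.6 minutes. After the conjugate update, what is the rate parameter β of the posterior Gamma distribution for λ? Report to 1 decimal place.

73.9

With a Gamma(shape α, rate β) prior on the exponential rate λ, the posterior after n observations with total T = Σxᵢ is Gamma(α+n, β+T).
Posterior: Gamma(6.3+11, 12.3+61.6) = Gamma(17.3, 73.9).
Posterior β = 73.9.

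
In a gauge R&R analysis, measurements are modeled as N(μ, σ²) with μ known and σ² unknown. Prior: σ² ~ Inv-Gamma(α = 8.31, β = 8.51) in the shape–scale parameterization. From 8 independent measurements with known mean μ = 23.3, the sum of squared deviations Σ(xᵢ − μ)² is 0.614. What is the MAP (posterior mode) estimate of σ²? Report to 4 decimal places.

With known mean μ and an Inverse-Gamma(α, β) prior on σ², the Normal likelihood is conjugate: posterior is Inv-Gamma(α + n/2, β + Σ(xᵢ−μ)²/2).
Posterior: Inv-Gamma(8.31 + 8/2, 8.51 + 0.614/2) = Inv-Gamma(12.31, 8.8170).
Mode = β/(α+1) = 8.8170/13.31 = 0.6624.

0.6624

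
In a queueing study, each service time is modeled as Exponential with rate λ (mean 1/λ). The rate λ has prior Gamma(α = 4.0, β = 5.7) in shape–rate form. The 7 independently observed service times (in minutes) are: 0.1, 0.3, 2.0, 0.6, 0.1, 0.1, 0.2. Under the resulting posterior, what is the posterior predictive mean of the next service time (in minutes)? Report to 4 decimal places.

With a Gamma(shape α, rate β) prior on the exponential rate λ, the posterior after n observations with total T = Σxᵢ is Gamma(α+n, β+T).
Sum of observations T = 3.4 minutes; n = 7.
Posterior: Gamma(4.0+7, 5.7+3.4) = Gamma(11.0, 9.1).
The predictive distribution for the next observation is Lomax; its mean is β/(α−1) = 9.1/10.0 = 0.9100.

0.9100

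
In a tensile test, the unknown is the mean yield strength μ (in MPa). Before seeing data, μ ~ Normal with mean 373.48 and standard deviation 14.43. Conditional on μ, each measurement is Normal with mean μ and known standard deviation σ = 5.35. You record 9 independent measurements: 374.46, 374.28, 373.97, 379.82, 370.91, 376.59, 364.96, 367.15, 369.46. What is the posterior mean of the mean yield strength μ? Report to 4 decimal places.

372.4162

For Normal data with known variance σ², a Normal(μ₀, σ₀²) prior on μ is conjugate. Posterior precision = 1/σ₀² + n/σ²; posterior mean is the precision-weighted average of μ₀ and x̄.
Σxᵢ = 374.46 + 374.28 + 373.97 + 379.82 + 370.91 + 376.59 + 364.96 + 367.15 + 369.46 = 3351.6, so n·x̄ = 3351.6.
σ₀² = 14.43² = 208.2249, σ² = 5.35² = 28.6225; σ² + n·σ₀² = 28.6225 + 9·208.2249 = 1902.6466.
Posterior mean = (μ₀/σ₀² + n·x̄/σ²)/(1/σ₀² + n/σ²) = (σ²·μ₀ + σ₀²·n·x̄)/(σ² + n·σ₀²) = (28.6225·373.48 + 208.2249·3351.6)/1902.6466 = 708576.50614/1902.6466 = 372.4162.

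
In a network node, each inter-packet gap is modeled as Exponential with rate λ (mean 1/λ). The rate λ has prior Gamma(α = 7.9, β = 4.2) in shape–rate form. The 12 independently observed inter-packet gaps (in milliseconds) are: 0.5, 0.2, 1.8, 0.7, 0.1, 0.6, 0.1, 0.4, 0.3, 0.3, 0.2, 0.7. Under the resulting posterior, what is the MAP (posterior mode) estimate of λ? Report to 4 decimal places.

1.8713

With a Gamma(shape α, rate β) prior on the exponential rate λ, the posterior after n observations with total T = Σxᵢ is Gamma(α+n, β+T).
Sum of observations T = 5.9 milliseconds; n = 12.
Posterior: Gamma(7.9+12, 4.2+5.9) = Gamma(19.9, 10.1).
Mode = (α−1)/β = 1.8713.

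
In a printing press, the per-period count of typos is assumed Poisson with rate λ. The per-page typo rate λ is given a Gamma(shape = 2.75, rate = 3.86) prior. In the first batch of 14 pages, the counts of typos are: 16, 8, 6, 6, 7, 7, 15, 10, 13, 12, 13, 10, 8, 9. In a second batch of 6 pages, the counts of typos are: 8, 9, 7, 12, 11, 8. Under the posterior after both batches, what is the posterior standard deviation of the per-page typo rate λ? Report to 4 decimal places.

0.5894

With a Gamma(shape α, rate β) prior, the Poisson likelihood is conjugate: the posterior is Gamma(α + ΣXᵢ, β + n).
Batch 1: sum of counts S = 140 over n = 14 pages.
After batch 1: Gamma(α+S, β+n) = Gamma(2.75+140, 3.86+14) = Gamma(142.75, 17.86).
Batch 2: sum of counts S = 55 over n = 6 pages.
After batch 2: Gamma(α+S, β+n) = Gamma(142.75+55, 17.86+6) = Gamma(197.75, 23.86).
SD = √α/β = √197.75/23.86 = 0.5894.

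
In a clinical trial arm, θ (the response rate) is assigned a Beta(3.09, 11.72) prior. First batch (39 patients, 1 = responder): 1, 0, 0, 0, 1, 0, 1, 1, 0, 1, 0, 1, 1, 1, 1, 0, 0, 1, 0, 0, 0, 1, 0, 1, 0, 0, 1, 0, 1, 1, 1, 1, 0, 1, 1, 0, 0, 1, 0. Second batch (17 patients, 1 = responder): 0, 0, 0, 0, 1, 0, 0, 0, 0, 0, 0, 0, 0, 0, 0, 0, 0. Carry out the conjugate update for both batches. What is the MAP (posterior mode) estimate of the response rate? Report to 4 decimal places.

0.3356

The Beta prior is conjugate to a Binomial/Bernoulli likelihood; the update adds successes to α and failures to β.
After batch 1: Beta(3.09+20, 11.72+19) = Beta(23.09, 30.72).
After batch 2: Beta(23.09+1, 30.72+16) = Beta(24.09, 46.72).
Mode of Beta(a,b) for a,b>1 is (a−1)/(a+b−2) = 23.09/68.81 = 0.3356.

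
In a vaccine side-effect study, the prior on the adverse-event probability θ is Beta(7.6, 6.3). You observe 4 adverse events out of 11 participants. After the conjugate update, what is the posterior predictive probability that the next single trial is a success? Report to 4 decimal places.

The Beta prior is conjugate to a Binomial/Bernoulli likelihood; the update adds successes to α and failures to β.
Posterior: Beta(α+k, β+n−k) = Beta(7.6+4, 6.3+7) = Beta(11.6, 13.3).
For a single future Bernoulli trial, P(success | data) = α/(α+β) = 0.4659.

0.4659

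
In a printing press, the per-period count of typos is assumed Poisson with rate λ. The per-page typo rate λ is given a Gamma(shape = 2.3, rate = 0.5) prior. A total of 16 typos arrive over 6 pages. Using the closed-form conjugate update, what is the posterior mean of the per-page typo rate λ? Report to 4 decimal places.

With a Gamma(shape α, rate β) prior, the Poisson likelihood is conjugate: the posterior is Gamma(α + ΣXᵢ, β + n).
Posterior: Gamma(α+S, β+n) = Gamma(2.3+16, 0.5+6) = Gamma(18.3, 6.5).
Posterior mean = α/β = 18.3/6.5 = 2.8154.

2.8154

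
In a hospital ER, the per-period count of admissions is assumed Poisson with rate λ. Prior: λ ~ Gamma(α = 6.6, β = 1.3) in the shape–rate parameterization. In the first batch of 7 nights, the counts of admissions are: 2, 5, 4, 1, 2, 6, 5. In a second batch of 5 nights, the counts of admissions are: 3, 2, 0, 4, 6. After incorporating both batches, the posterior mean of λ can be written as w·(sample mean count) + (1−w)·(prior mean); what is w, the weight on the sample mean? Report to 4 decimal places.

0.9023

With a Gamma(shape α, rate β) prior, the Poisson likelihood is conjugate: the posterior is Gamma(α + ΣXᵢ, β + n).
Total number of nights: n = 7 + 5 = 12.
Posterior mean = (α₀+S)/(β₀+n) = [n/(β₀+n)]·(S/n) + [β₀/(β₀+n)]·(α₀/β₀), so only n and β₀ enter the weight.
Weight on data w = n/(β₀+n) = 12/(1.3+12) = 12/13.3 = 0.9023.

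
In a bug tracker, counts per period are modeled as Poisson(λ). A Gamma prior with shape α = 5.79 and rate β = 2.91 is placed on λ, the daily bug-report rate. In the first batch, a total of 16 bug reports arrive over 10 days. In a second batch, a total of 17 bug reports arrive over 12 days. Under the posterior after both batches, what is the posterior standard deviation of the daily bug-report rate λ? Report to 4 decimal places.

0.2500

With a Gamma(shape α, rate β) prior, the Poisson likelihood is conjugate: the posterior is Gamma(α + ΣXᵢ, β + n).
After batch 1: Gamma(α+S, β+n) = Gamma(5.79+16, 2.91+10) = Gamma(21.79, 12.91).
After batch 2: Gamma(α+S, β+n) = Gamma(21.79+17, 12.91+12) = Gamma(38.79, 24.91).
SD = √α/β = √38.79/24.91 = 0.2500.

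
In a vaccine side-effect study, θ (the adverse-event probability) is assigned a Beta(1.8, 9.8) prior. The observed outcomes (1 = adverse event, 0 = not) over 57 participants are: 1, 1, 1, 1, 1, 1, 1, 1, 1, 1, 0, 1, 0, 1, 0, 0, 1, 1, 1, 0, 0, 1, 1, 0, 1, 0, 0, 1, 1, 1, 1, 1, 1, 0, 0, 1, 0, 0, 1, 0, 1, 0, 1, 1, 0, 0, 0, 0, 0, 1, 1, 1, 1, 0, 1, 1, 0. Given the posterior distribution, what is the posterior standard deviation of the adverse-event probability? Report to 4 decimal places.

0.0598

The Beta prior is conjugate to a Binomial/Bernoulli likelihood; the update adds successes to α and failures to β.
Posterior: Beta(α+k, β+n−k) = Beta(1.8+35, 9.8+22) = Beta(36.8, 31.8).
Var = αβ/((α+β)²(α+β+1)) = 36.8·31.8/(68.6²·69.6) = 0.00357287; SD = √0.00357287 = 0.0598.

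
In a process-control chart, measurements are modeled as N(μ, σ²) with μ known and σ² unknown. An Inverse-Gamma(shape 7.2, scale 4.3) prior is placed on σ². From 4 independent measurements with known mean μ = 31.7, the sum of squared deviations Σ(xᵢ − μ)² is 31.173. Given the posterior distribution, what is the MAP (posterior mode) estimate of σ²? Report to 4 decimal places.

1.9497

With known mean μ and an Inverse-Gamma(α, β) prior on σ², the Normal likelihood is conjugate: posterior is Inv-Gamma(α + n/2, β + Σ(xᵢ−μ)²/2).
Posterior: Inv-Gamma(7.2 + 4/2, 4.3 + 31.173/2) = Inv-Gamma(9.20, 19.8865).
Mode = β/(α+1) = 19.8865/10.20 = 1.9497.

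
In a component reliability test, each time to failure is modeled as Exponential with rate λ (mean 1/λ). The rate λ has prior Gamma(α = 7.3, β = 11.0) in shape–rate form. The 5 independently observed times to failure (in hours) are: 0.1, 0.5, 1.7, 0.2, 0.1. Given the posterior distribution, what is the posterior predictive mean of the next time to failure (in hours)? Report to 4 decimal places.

With a Gamma(shape α, rate β) prior on the exponential rate λ, the posterior after n observations with total T = Σxᵢ is Gamma(α+n, β+T).
Sum of observations T = 2.6 hours; n = 5.
Posterior: Gamma(7.3+5, 11.0+2.6) = Gamma(12.3, 13.6).
The predictive distribution for the next observation is Lomax; its mean is β/(α−1) = 13.6/11.3 = 1.2035.

1.2035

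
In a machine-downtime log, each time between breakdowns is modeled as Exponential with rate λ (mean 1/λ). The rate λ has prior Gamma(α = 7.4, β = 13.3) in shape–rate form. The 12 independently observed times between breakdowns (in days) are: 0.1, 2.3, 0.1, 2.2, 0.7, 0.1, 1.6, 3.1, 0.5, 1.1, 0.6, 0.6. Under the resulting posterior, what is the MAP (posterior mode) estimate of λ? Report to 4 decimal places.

With a Gamma(shape α, rate β) prior on the exponential rate λ, the posterior after n observations with total T = Σxᵢ is Gamma(α+n, β+T).
Sum of observations T = 13.0 days; n = 12.
Posterior: Gamma(7.4+12, 13.3+13.0) = Gamma(19.4, 26.3).
Mode = (α−1)/β = 0.6996.

0.6996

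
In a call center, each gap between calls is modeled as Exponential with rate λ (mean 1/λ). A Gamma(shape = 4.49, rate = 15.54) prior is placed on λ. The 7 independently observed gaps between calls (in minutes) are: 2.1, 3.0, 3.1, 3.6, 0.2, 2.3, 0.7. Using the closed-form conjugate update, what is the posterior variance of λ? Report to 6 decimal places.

0.012319

With a Gamma(shape α, rate β) prior on the exponential rate λ, the posterior after n observations with total T = Σxᵢ is Gamma(α+n, β+T).
Sum of observations T = 15.0 minutes; n = 7.
Posterior: Gamma(4.49+7, 15.54+15.0) = Gamma(11.49, 30.54).
Var = α/β² = 0.012319.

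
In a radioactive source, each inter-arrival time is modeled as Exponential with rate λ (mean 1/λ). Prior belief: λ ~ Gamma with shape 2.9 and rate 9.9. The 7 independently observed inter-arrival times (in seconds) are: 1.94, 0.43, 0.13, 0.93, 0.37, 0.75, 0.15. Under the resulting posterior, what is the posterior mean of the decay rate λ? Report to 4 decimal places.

With a Gamma(shape α, rate β) prior on the exponential rate λ, the posterior after n observations with total T = Σxᵢ is Gamma(α+n, β+T).
Sum of observations T = 4.70 seconds; n = 7.
Posterior: Gamma(2.9+7, 9.9+4.70) = Gamma(9.9, 14.60).
Posterior mean of λ = α/β = 9.9/14.60 = 0.6781.

0.6781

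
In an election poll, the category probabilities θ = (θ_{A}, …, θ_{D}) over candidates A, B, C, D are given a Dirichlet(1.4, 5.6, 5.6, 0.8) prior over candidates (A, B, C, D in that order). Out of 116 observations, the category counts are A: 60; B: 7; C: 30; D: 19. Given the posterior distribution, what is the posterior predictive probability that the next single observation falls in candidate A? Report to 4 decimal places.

0.4745

The Dirichlet prior is conjugate to the Multinomial likelihood: each posterior αⱼ = prior αⱼ + observed count nⱼ.
Posterior concentration: (61.4, 12.6, 35.6, 19.8), total = 129.4.
P(next = A | data) = α_{A}/Σα = 0.4745.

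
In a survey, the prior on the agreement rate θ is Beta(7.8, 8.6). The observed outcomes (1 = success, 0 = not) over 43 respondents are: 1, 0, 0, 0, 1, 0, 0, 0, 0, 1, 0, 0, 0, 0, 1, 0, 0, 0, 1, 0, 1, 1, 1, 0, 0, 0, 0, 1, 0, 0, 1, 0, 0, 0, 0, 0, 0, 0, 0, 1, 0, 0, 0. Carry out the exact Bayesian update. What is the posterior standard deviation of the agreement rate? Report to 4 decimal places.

0.0598

The Beta prior is conjugate to a Binomial/Bernoulli likelihood; the update adds successes to α and failures to β.
Posterior: Beta(α+k, β+n−k) = Beta(7.8+11, 8.6+32) = Beta(18.8, 40.6).
Var = αβ/((α+β)²(α+β+1)) = 18.8·40.6/(59.4²·60.4) = 0.00358158; SD = √0.00358158 = 0.0598.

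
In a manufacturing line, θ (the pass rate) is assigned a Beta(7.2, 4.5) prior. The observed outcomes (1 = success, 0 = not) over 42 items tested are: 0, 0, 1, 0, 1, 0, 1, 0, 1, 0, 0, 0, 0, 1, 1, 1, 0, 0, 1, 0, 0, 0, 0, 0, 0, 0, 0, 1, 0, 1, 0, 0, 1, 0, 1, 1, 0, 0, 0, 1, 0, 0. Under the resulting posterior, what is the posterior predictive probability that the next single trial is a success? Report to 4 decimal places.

0.3948

The Beta prior is conjugate to a Binomial/Bernoulli likelihood; the update adds successes to α and failures to β.
Posterior: Beta(α+k, β+n−k) = Beta(7.2+14, 4.5+28) = Beta(21.2, 32.5).
For a single future Bernoulli trial, P(success | data) = α/(α+β) = 0.3948.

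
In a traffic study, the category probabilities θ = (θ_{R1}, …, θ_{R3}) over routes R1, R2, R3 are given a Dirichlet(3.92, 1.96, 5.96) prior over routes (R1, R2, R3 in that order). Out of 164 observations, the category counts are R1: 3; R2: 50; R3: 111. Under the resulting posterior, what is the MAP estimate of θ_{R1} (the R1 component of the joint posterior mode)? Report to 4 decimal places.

The Dirichlet prior is conjugate to the Multinomial likelihood: each posterior αⱼ = prior αⱼ + observed count nⱼ.
Posterior concentration: (6.92, 51.96, 116.96), total = 175.84.
Joint mode component: (α_{R1}−1)/(Σα−K) = 5.92/172.84 = 0.0343.

0.0343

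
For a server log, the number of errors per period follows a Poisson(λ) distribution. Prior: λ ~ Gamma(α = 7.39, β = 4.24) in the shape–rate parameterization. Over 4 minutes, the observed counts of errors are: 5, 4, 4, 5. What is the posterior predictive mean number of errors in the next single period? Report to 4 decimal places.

With a Gamma(shape α, rate β) prior, the Poisson likelihood is conjugate: the posterior is Gamma(α + ΣXᵢ, β + n).
Sum of counts S = 18 over n = 4 minutes.
Posterior: Gamma(α+S, β+n) = Gamma(7.39+18, 4.24+4) = Gamma(25.39, 8.24).
The predictive distribution for one future period is NegBinom with mean α/β = 3.0813.

3.0813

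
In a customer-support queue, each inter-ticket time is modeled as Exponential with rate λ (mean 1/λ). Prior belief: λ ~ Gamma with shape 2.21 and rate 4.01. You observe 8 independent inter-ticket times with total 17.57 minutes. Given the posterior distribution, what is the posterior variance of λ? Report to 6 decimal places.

0.021924

With a Gamma(shape α, rate β) prior on the exponential rate λ, the posterior after n observations with total T = Σxᵢ is Gamma(α+n, β+T).
Posterior: Gamma(2.21+8, 4.01+17.57) = Gamma(10.21, 21.58).
Var = α/β² = 0.021924.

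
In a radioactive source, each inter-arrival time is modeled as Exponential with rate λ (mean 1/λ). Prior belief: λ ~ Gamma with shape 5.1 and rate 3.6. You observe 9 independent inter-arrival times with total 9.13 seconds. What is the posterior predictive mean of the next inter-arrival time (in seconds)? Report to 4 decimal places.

0.9718

With a Gamma(shape α, rate β) prior on the exponential rate λ, the posterior after n observations with total T = Σxᵢ is Gamma(α+n, β+T).
Posterior: Gamma(5.1+9, 3.6+9.13) = Gamma(14.1, 12.73).
The predictive distribution for the next observation is Lomax; its mean is β/(α−1) = 12.73/13.1 = 0.9718.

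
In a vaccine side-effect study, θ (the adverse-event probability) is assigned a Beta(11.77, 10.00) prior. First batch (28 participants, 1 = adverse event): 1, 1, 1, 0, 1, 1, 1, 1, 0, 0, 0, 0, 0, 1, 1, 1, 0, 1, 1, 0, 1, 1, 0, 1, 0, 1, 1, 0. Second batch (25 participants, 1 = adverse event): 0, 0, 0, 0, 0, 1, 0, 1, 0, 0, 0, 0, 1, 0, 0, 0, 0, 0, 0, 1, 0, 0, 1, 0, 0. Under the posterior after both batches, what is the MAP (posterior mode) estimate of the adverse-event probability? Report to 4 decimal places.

0.4503

The Beta prior is conjugate to a Binomial/Bernoulli likelihood; the update adds successes to α and failures to β.
After batch 1: Beta(11.77+17, 10.00+11) = Beta(28.77, 21.00).
After batch 2: Beta(28.77+5, 21.00+20) = Beta(33.77, 41.00).
Mode of Beta(a,b) for a,b>1 is (a−1)/(a+b−2) = 32.77/72.77 = 0.4503.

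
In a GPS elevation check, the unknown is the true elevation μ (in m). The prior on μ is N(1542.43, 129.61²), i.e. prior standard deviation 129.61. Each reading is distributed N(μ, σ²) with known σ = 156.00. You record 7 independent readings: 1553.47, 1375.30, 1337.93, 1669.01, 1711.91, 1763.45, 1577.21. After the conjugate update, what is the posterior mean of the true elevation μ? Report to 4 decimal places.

For Normal data with known variance σ², a Normal(μ₀, σ₀²) prior on μ is conjugate. Posterior precision = 1/σ₀² + n/σ²; posterior mean is the precision-weighted average of μ₀ and x̄.
Σxᵢ = 1553.47 + 1375.30 + 1337.93 + 1669.01 + 1711.91 + 1763.45 + 1577.21 = 10988.28, so n·x̄ = 10988.28.
σ₀² = 129.61² = 16798.7521, σ² = 156.00² = 24336; σ² + n·σ₀² = 24336 + 7·16798.7521 = 141927.2647.
Posterior mean = (μ₀/σ₀² + n·x̄/σ²)/(1/σ₀² + n/σ²) = (σ²·μ₀ + σ₀²·n·x̄)/(σ² + n·σ₀²) = (24336·1542.43 + 16798.7521·10988.28)/141927.2647 = 222125968.205388/141927.2647 = 1565.0690.

1565.0690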